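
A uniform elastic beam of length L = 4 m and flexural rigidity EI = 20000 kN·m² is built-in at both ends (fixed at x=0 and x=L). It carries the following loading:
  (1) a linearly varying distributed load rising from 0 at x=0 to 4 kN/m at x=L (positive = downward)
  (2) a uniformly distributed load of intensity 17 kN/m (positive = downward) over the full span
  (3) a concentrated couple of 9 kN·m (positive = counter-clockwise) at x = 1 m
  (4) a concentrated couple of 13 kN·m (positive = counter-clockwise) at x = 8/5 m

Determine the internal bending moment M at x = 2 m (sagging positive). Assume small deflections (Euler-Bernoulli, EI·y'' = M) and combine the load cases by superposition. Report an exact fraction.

M(2) = 313/60 kN·m

Load 1 — triangular load w₀=4 kN/m (0→w₀ over full span):
  M_1 = 3w₀Lx/20 - w₀L²/30 - w₀x³/(6L) = 3·4·4·2/20 - 4·4²/30 - 4·2³/(6·4) = 4/3 kN·m
Load 2 — uniform load w=17 kN/m over full span:
  M_2 = wLx/2 - wL²/12 - wx²/2 = 17·4·2/2 - 17·4²/12 - 17·2²/2 = 34/3 kN·m
Load 3 — applied couple M₀=9 kN·m at a=1 m (b=L-a=3):
  M_3 = R_Ax - M_A - M₀  [x>a] with R_A=81/32, M_A=-27/16 = (81/32)·2 - (-27/16) - 9 = -9/4 kN·m
Load 4 — applied couple M₀=13 kN·m at a=8/5 m (b=L-a=12/5):
  M_4 = R_Ax - M_A - M₀  [x>a] with R_A=117/25, M_A=39/25 = (117/25)·2 - (39/25) - 13 = -26/5 kN·m
Superposition: M = Σ M_i = 313/60 kN·m ≈ 5.216667 kN·m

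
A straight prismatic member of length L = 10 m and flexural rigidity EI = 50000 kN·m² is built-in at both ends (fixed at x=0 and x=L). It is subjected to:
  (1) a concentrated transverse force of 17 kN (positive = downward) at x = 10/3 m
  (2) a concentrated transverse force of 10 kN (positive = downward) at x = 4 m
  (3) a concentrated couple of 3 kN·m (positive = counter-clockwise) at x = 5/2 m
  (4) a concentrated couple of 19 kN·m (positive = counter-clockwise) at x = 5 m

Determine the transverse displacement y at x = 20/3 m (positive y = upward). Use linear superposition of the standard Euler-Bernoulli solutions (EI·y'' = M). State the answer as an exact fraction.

Load 1 — point force P=17 kN at a=10/3 m (b=L-a=20/3):
  y_1 = -Pa²(L-x)²(3bL-(3b+a)(L-x))/(6L³EI)  [x>a] = -17·(10/3)²·(10-(20/3))²·(3·(20/3)·10-(3·(20/3)+(10/3))·(10-(20/3)))/(6·10³·50000) = -187/218700 m
Load 2 — point force P=10 kN at a=4 m (b=L-a=6):
  y_2 = -Pa²(L-x)²(3bL-(3b+a)(L-x))/(6L³EI)  [x>a] = -10·4²·(10-(20/3))²·(3·6·10-(3·6+4)·(10-(20/3)))/(6·10³·50000) = -32/50625 m
Load 3 — applied couple M₀=3 kN·m at a=5/2 m (b=L-a=15/2):
  y_3 = (R_Ax³/6 - M_Ax²/2 - M₀(x-a)²/2)/EI  [x>a] with R_A=27/80, M_A=-9/16 = ((27/80)·(20/3)³/6 - (-9/16)·(20/3)²/2 - 3·((20/3)-(5/2))²/2)/50000 = 1/16000 m
Load 4 — applied couple M₀=19 kN·m at a=5 m (b=L-a=5):
  y_4 = (R_Ax³/6 - M_Ax²/2 - M₀(x-a)²/2)/EI  [x>a] with R_A=57/20, M_A=19/4 = ((57/20)·(20/3)³/6 - (19/4)·(20/3)²/2 - 19·((20/3)-5)²/2)/50000 = 19/108000 m
Superposition: y = Σ y_i = -218477/174960000 m ≈ -0.001249 m

y(20/3) = -218477/174960000 m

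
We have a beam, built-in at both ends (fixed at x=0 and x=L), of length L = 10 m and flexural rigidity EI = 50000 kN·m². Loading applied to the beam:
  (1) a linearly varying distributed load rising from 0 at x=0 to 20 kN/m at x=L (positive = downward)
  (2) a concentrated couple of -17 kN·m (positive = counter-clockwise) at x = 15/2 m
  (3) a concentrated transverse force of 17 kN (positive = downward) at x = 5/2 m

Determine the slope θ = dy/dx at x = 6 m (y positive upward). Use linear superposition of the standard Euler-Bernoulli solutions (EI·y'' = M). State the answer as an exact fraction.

Load 1 — triangular load w₀=20 kN/m (0→w₀ over full span):
  θ_1 = -w₀(2x(L-x)(L-2x)(x+2L)+x²(L-x)²)/(120LEI) = -20·(2·6·(10-6)·(10-2·6)·(6+2·10)+6²·(10-6)²)/(120·10·50000) = 2/3125 rad
Load 2 — applied couple M₀=-17 kN·m at a=15/2 m (b=L-a=5/2):
  θ_2 = (R_Ax²/2 - M_Ax)/EI  [x≤a] with R_A=-153/80, M_A=-85/16 = ((-153/80)·6²/2 - (-85/16)·6)/50000 = -51/1000000 rad
Load 3 — point force P=17 kN at a=5/2 m (b=L-a=15/2):
  θ_3 = Pa²(L-x)(2bL-(3b+a)(L-x))/(2L³EI)  [x>a] = 17·(5/2)²·(10-6)·(2·(15/2)·10-(3·(15/2)+(5/2))·(10-6))/(2·10³·50000) = 17/80000 rad
Superposition: θ = Σ θ_i = 1603/2000000 rad ≈ 0.000802 rad

θ(6) = 1603/2000000 rad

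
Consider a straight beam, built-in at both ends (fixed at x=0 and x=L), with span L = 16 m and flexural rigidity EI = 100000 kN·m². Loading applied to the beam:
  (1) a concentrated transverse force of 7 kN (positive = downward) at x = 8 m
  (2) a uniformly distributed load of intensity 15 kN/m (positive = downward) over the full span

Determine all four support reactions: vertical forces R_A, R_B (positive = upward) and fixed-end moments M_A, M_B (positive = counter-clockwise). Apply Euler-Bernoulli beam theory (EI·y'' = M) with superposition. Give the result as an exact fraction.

R_A = 247/2 kN, M_A = 334 kN·m, R_B = 247/2 kN, M_B = -334 kN·m

Load 1 — point force P=7 kN at a=8 m (b=L-a=8):
  R_A = Pb²(3a+b)/L³ = 7·8²·(3·8+8)/16³ = 7/2 kN
  M_A = Pab²/L² = 7·8·8²/16² = 14 kN·m
  R_B = Pa²(a+3b)/L³ = 7·8²·(8+3·8)/16³ = 7/2 kN
  M_B = -Pa²b/L² = -7·8²·8/16² = -14 kN·m
Load 2 — uniform load w=15 kN/m over full span:
  R_A = wL/2 = 15·16/2 = 120 kN
  M_A = wL²/12 = 15·16²/12 = 320 kN·m
  R_B = wL/2 = 15·16/2 = 120 kN
  M_B = -wL²/12 = -15·16²/12 = -320 kN·m
Superposition: R_A = 247/2 kN, M_A = 334 kN·m, R_B = 247/2 kN, M_B = -334 kN·m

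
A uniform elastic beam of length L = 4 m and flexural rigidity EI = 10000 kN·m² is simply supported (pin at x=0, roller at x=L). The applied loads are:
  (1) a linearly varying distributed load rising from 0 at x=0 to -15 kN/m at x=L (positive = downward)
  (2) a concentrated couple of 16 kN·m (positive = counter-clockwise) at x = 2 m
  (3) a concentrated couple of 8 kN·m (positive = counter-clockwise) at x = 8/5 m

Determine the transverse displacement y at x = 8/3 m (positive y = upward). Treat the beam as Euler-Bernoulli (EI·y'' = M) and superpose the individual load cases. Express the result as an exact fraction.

Load 1 — triangular load w₀=-15 kN/m (0→w₀ over full span):
  y_1 = -w₀x(7L⁴-10L²x²+3x⁴)/(360LEI) = -(-15)·(8/3)·(7·4⁴-10·4²·(8/3)²+3·(8/3)⁴)/(360·4·10000) = 68/30375 m
Load 2 — applied couple M₀=16 kN·m at a=2 m (b=L-a=2):
  y_2 = (M₀x³/(6L)-M₀(x-a)²/2+C₁x)/EI  [x>a] with C₁=M₀(3b²-L²)/(6L)=-8/3 = (16·(8/3)³/(6·4)-16·((8/3)-2)²/2+(-8/3)·(8/3))/10000 = 2/10125 m
Load 3 — applied couple M₀=8 kN·m at a=8/5 m (b=L-a=12/5):
  y_3 = (M₀x³/(6L)-M₀(x-a)²/2+C₁x)/EI  [x>a] with C₁=M₀(3b²-L²)/(6L)=32/75 = (8·(8/3)³/(6·4)-8·((8/3)-(8/5))²/2+(32/75)·(8/3))/10000 = 368/1265625 m
Superposition: y = Σ y_i = 10354/3796875 m ≈ 0.002727 m

y(8/3) = 10354/3796875 m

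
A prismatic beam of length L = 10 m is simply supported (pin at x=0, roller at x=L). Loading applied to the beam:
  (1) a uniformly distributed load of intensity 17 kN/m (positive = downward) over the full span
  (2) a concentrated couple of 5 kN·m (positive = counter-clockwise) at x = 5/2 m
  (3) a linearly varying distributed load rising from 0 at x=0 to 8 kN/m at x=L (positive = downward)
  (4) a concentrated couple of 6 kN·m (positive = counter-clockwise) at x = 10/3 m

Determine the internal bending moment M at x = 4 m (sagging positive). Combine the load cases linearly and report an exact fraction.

Load 1 — uniform load w=17 kN/m over full span:
  M_1 = wx(L-x)/2 = 17·4·(10-4)/2 = 204 kN·m
Load 2 — applied couple M₀=5 kN·m at a=5/2 m (b=L-a=15/2):
  M_2 = M₀x/L - M₀  [x>a] = 5·4/10 - 5 = -3 kN·m
Load 3 — triangular load w₀=8 kN/m (0→w₀ over full span):
  M_3 = w₀Lx/6 - w₀x³/(6L) = 8·10·4/6 - 8·4³/(6·10) = 224/5 kN·m
Load 4 — applied couple M₀=6 kN·m at a=10/3 m (b=L-a=20/3):
  M_4 = M₀x/L - M₀  [x>a] = 6·4/10 - 6 = -18/5 kN·m
Superposition: M = Σ M_i = 1211/5 kN·m ≈ 242.200000 kN·m

M(4) = 1211/5 kN·m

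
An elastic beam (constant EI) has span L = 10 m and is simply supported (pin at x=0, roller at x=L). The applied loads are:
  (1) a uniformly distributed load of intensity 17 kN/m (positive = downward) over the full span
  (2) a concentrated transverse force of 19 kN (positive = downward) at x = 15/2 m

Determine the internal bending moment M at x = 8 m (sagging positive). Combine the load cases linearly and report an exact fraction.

M(8) = 329/2 kN·m

Load 1 — uniform load w=17 kN/m over full span:
  M_1 = wx(L-x)/2 = 17·8·(10-8)/2 = 136 kN·m
Load 2 — point force P=19 kN at a=15/2 m (b=L-a=5/2):
  M_2 = Pa(L-x)/L  [x>a] = 19·(15/2)·(10-8)/10 = 57/2 kN·m
Superposition: M = Σ M_i = 329/2 kN·m ≈ 164.500000 kN·m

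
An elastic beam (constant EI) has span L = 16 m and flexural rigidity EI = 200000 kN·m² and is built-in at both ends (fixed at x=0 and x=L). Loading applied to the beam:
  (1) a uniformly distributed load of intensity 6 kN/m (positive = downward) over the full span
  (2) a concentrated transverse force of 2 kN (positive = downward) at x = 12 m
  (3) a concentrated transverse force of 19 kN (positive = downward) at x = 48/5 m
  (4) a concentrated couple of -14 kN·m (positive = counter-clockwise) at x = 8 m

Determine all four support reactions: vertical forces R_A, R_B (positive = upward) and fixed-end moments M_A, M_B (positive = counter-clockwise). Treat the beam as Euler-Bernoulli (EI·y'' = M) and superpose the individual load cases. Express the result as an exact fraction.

R_A = 6711/125 kN, M_A = 19398/125 kN·m, R_B = 7914/125 kN, M_B = -22472/125 kN·m

Load 1 — uniform load w=6 kN/m over full span:
  R_A = wL/2 = 6·16/2 = 48 kN
  M_A = wL²/12 = 6·16²/12 = 128 kN·m
  R_B = wL/2 = 6·16/2 = 48 kN
  M_B = -wL²/12 = -6·16²/12 = -128 kN·m
Load 2 — point force P=2 kN at a=12 m (b=L-a=4):
  R_A = Pb²(3a+b)/L³ = 2·4²·(3·12+4)/16³ = 5/16 kN
  M_A = Pab²/L² = 2·12·4²/16² = 3/2 kN·m
  R_B = Pa²(a+3b)/L³ = 2·12²·(12+3·4)/16³ = 27/16 kN
  M_B = -Pa²b/L² = -2·12²·4/16² = -9/2 kN·m
Load 3 — point force P=19 kN at a=48/5 m (b=L-a=32/5):
  R_A = Pb²(3a+b)/L³ = 19·(32/5)²·(3·(48/5)+(32/5))/16³ = 836/125 kN
  M_A = Pab²/L² = 19·(48/5)·(32/5)²/16² = 3648/125 kN·m
  R_B = Pa²(a+3b)/L³ = 19·(48/5)²·((48/5)+3·(32/5))/16³ = 1539/125 kN
  M_B = -Pa²b/L² = -19·(48/5)²·(32/5)/16² = -5472/125 kN·m
Load 4 — applied couple M₀=-14 kN·m at a=8 m (b=L-a=8):
  R_A = 6M₀ab/L³ = 6·(-14)·8·8/16³ = -21/16 kN
  M_A = M₀b(2a-b)/L² = (-14)·8·(2·8-8)/16² = -7/2 kN·m
  R_B = -6M₀ab/L³ = -6·(-14)·8·8/16³ = 21/16 kN
  M_B = M₀a(2b-a)/L² = (-14)·8·(2·8-8)/16² = -7/2 kN·m
Superposition: R_A = 6711/125 kN, M_A = 19398/125 kN·m, R_B = 7914/125 kN, M_B = -22472/125 kN·m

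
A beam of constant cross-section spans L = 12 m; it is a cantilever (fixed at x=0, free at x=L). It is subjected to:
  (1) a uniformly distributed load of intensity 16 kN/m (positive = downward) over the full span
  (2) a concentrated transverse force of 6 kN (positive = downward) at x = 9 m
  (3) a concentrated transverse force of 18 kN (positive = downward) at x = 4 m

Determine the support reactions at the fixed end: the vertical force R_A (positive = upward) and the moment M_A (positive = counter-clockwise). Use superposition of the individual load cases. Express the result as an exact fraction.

Load 1 — uniform load w=16 kN/m over full span:
  R_A = wL = 16·12 = 192 kN
  M_A = wL²/2 = 16·12²/2 = 1152 kN·m
Load 2 — point force P=6 kN at a=9 m (b=L-a=3):
  R_A = P = 6 kN
  M_A = Pa = 6·9 = 54 kN·m
Load 3 — point force P=18 kN at a=4 m (b=L-a=8):
  R_A = P = 18 kN
  M_A = Pa = 18·4 = 72 kN·m
Superposition: R_A = 216 kN, M_A = 1278 kN·m

R_A = 216 kN, M_A = 1278 kN·m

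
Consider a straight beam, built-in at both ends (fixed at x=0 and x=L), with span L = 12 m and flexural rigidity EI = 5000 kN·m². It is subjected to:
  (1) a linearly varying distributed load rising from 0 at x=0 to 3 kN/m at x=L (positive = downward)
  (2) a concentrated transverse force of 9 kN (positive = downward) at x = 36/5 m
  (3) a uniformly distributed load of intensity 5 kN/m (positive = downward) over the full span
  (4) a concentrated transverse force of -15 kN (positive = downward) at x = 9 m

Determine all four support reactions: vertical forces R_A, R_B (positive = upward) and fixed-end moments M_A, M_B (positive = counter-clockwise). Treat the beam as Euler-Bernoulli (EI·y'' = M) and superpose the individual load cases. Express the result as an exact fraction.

Load 1 — triangular load w₀=3 kN/m (0→w₀ over full span):
  R_A = 3w₀L/20 = 3·3·12/20 = 27/5 kN
  M_A = w₀L²/30 = 3·12²/30 = 72/5 kN·m
  R_B = 7w₀L/20 = 7·3·12/20 = 63/5 kN
  M_B = -w₀L²/20 = -3·12²/20 = -108/5 kN·m
Load 2 — point force P=9 kN at a=36/5 m (b=L-a=24/5):
  R_A = Pb²(3a+b)/L³ = 9·(24/5)²·(3·(36/5)+(24/5))/12³ = 396/125 kN
  M_A = Pab²/L² = 9·(36/5)·(24/5)²/12² = 1296/125 kN·m
  R_B = Pa²(a+3b)/L³ = 9·(36/5)²·((36/5)+3·(24/5))/12³ = 729/125 kN
  M_B = -Pa²b/L² = -9·(36/5)²·(24/5)/12² = -1944/125 kN·m
Load 3 — uniform load w=5 kN/m over full span:
  R_A = wL/2 = 5·12/2 = 30 kN
  M_A = wL²/12 = 5·12²/12 = 60 kN·m
  R_B = wL/2 = 5·12/2 = 30 kN
  M_B = -wL²/12 = -5·12²/12 = -60 kN·m
Load 4 — point force P=-15 kN at a=9 m (b=L-a=3):
  R_A = Pb²(3a+b)/L³ = (-15)·3²·(3·9+3)/12³ = -75/32 kN
  M_A = Pab²/L² = (-15)·9·3²/12² = -135/16 kN·m
  R_B = Pa²(a+3b)/L³ = (-15)·9²·(9+3·3)/12³ = -405/32 kN
  M_B = -Pa²b/L² = -(-15)·9²·3/12² = 405/16 kN·m
Superposition: R_A = 144897/4000 kN, M_A = 152661/2000 kN·m, R_B = 143103/4000 kN, M_B = -143679/2000 kN·m

R_A = 144897/4000 kN, M_A = 152661/2000 kN·m, R_B = 143103/4000 kN, M_B = -143679/2000 kN·m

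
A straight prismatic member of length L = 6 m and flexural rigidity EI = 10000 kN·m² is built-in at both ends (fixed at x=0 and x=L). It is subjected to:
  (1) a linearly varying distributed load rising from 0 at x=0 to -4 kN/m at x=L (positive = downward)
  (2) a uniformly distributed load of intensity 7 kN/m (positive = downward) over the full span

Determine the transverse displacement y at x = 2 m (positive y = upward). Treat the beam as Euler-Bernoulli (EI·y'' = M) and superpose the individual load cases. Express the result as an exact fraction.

y(2) = -77/56250 m

Load 1 — triangular load w₀=-4 kN/m (0→w₀ over full span):
  y_1 = -w₀x²(L-x)²(x+2L)/(120LEI) = -(-4)·2²·(6-2)²·(2+2·6)/(120·6·10000) = 14/28125 m
Load 2 — uniform load w=7 kN/m over full span:
  y_2 = -wx²(L-x)²/(24EI) = -7·2²·(6-2)²/(24·10000) = -7/3750 m
Superposition: y = Σ y_i = -77/56250 m ≈ -0.001369 m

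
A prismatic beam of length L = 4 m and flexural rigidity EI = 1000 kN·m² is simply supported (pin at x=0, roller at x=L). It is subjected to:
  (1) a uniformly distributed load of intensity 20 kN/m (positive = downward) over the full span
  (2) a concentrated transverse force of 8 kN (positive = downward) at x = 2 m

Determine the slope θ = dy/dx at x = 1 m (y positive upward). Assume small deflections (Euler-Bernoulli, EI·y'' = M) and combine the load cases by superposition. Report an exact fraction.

θ(1) = -16/375 rad

Load 1 — uniform load w=20 kN/m over full span:
  θ_1 = -w(L³-6Lx²+4x³)/(24EI) = -20·(4³-6·4·1²+4·1³)/(24·1000) = -11/300 rad
Load 2 — point force P=8 kN at a=2 m (b=L-a=2):
  θ_2 = -Pb(L²-b²-3x²)/(6LEI)  [x≤a] = -8·2·(4²-2²-3·1²)/(6·4·1000) = -3/500 rad
Superposition: θ = Σ θ_i = -16/375 rad ≈ -0.042667 rad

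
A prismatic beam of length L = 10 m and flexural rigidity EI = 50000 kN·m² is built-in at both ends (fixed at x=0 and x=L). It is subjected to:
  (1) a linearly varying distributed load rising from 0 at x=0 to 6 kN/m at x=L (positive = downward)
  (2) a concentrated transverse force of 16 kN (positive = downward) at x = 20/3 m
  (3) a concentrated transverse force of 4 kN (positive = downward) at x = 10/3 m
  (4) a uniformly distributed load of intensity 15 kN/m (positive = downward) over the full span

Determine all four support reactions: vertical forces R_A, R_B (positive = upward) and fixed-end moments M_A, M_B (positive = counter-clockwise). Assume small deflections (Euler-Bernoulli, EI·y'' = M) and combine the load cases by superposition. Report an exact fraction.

R_A = 820/9 kN, M_A = 1465/9 kN·m, R_B = 980/9 kN, M_B = -545/3 kN·m

Load 1 — triangular load w₀=6 kN/m (0→w₀ over full span):
  R_A = 3w₀L/20 = 3·6·10/20 = 9 kN
  M_A = w₀L²/30 = 6·10²/30 = 20 kN·m
  R_B = 7w₀L/20 = 7·6·10/20 = 21 kN
  M_B = -w₀L²/20 = -6·10²/20 = -30 kN·m
Load 2 — point force P=16 kN at a=20/3 m (b=L-a=10/3):
  R_A = Pb²(3a+b)/L³ = 16·(10/3)²·(3·(20/3)+(10/3))/10³ = 112/27 kN
  M_A = Pab²/L² = 16·(20/3)·(10/3)²/10² = 320/27 kN·m
  R_B = Pa²(a+3b)/L³ = 16·(20/3)²·((20/3)+3·(10/3))/10³ = 320/27 kN
  M_B = -Pa²b/L² = -16·(20/3)²·(10/3)/10² = -640/27 kN·m
Load 3 — point force P=4 kN at a=10/3 m (b=L-a=20/3):
  R_A = Pb²(3a+b)/L³ = 4·(20/3)²·(3·(10/3)+(20/3))/10³ = 80/27 kN
  M_A = Pab²/L² = 4·(10/3)·(20/3)²/10² = 160/27 kN·m
  R_B = Pa²(a+3b)/L³ = 4·(10/3)²·((10/3)+3·(20/3))/10³ = 28/27 kN
  M_B = -Pa²b/L² = -4·(10/3)²·(20/3)/10² = -80/27 kN·m
Load 4 — uniform load w=15 kN/m over full span:
  R_A = wL/2 = 15·10/2 = 75 kN
  M_A = wL²/12 = 15·10²/12 = 125 kN·m
  R_B = wL/2 = 15·10/2 = 75 kN
  M_B = -wL²/12 = -15·10²/12 = -125 kN·m
Superposition: R_A = 820/9 kN, M_A = 1465/9 kN·m, R_B = 980/9 kN, M_B = -545/3 kN·m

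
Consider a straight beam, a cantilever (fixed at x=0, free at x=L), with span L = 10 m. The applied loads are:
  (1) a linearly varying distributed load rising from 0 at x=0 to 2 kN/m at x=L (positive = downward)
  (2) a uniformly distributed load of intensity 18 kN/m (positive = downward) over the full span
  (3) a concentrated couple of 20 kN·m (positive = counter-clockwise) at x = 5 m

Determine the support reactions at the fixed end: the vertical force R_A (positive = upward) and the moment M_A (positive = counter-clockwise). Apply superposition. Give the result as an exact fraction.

Load 1 — triangular load w₀=2 kN/m (0→w₀ over full span):
  R_A = w₀L/2 = 2·10/2 = 10 kN
  M_A = w₀L²/3 = 2·10²/3 = 200/3 kN·m
Load 2 — uniform load w=18 kN/m over full span:
  R_A = wL = 18·10 = 180 kN
  M_A = wL²/2 = 18·10²/2 = 900 kN·m
Load 3 — applied couple M₀=20 kN·m at a=5 m (b=L-a=5):
  R_A = 0 kN
  M_A = -M₀ = -20 kN·m
Superposition: R_A = 190 kN, M_A = 2840/3 kN·m

R_A = 190 kN, M_A = 2840/3 kN·m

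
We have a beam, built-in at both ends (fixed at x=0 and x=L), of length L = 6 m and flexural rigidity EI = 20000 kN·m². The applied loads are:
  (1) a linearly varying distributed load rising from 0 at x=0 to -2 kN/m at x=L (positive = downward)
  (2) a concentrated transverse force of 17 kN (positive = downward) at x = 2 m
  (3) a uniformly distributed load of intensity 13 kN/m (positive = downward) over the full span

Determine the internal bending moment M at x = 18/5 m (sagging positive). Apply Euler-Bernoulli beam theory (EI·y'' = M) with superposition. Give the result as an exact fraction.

Load 1 — triangular load w₀=-2 kN/m (0→w₀ over full span):
  M_1 = 3w₀Lx/20 - w₀L²/30 - w₀x³/(6L) = 3·(-2)·6·(18/5)/20 - (-2)·6²/30 - (-2)·(18/5)³/(6·6) = -186/125 kN·m
Load 2 — point force P=17 kN at a=2 m (b=L-a=4):
  M_2 = Pa²(a+3b)(L-x)/L³ - Pa²b/L²  [x>a] = 17·2²·(2+3·4)·(6-(18/5))/6³ - 17·2²·4/6² = 136/45 kN·m
Load 3 — uniform load w=13 kN/m over full span:
  M_3 = wLx/2 - wL²/12 - wx²/2 = 13·6·(18/5)/2 - 13·6²/12 - 13·(18/5)²/2 = 429/25 kN·m
Superposition: M = Σ M_i = 21031/1125 kN·m ≈ 18.694222 kN·m

M(18/5) = 21031/1125 kN·m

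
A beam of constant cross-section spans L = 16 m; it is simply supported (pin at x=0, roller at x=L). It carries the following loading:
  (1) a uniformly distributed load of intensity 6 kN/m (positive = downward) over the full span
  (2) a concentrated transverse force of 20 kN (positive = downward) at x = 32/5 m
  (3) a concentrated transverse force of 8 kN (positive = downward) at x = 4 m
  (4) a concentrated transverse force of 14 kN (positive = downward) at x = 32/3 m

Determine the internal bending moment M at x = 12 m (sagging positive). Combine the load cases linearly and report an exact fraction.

M(12) = 664/3 kN·m

Load 1 — uniform load w=6 kN/m over full span:
  M_1 = wx(L-x)/2 = 6·12·(16-12)/2 = 144 kN·m
Load 2 — point force P=20 kN at a=32/5 m (b=L-a=48/5):
  M_2 = Pa(L-x)/L  [x>a] = 20·(32/5)·(16-12)/16 = 32 kN·m
Load 3 — point force P=8 kN at a=4 m (b=L-a=12):
  M_3 = Pa(L-x)/L  [x>a] = 8·4·(16-12)/16 = 8 kN·m
Load 4 — point force P=14 kN at a=32/3 m (b=L-a=16/3):
  M_4 = Pa(L-x)/L  [x>a] = 14·(32/3)·(16-12)/16 = 112/3 kN·m
Superposition: M = Σ M_i = 664/3 kN·m ≈ 221.333333 kN·m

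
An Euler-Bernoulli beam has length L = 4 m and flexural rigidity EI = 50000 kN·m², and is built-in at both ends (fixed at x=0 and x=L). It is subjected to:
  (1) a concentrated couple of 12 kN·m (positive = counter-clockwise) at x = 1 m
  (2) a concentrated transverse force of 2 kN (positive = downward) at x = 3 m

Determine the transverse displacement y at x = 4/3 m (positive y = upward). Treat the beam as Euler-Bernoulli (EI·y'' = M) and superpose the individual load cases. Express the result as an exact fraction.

y(4/3) = 199/4050000 m

Load 1 — applied couple M₀=12 kN·m at a=1 m (b=L-a=3):
  y_1 = (R_Ax³/6 - M_Ax²/2 - M₀(x-a)²/2)/EI  [x>a] with R_A=27/8, M_A=-9/4 = ((27/8)·(4/3)³/6 - (-9/4)·(4/3)²/2 - 12·((4/3)-1)²/2)/50000 = 1/18750 m
Load 2 — point force P=2 kN at a=3 m (b=L-a=1):
  y_2 = -Pb²x²(3aL-(3a+b)x)/(6L³EI)  [x≤a] = -2·1²·(4/3)²·(3·3·4-(3·3+1)·(4/3))/(6·4³·50000) = -17/4050000 m
Superposition: y = Σ y_i = 199/4050000 m ≈ 0.000049 m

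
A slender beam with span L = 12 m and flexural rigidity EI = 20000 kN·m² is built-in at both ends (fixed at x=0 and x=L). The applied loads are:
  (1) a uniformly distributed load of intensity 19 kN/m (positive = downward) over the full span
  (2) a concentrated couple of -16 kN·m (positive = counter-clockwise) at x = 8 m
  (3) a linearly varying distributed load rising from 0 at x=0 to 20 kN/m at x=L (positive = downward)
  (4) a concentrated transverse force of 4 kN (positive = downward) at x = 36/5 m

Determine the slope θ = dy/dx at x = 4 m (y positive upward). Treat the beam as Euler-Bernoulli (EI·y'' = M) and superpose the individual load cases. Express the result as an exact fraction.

θ(4) = -3709/234375 rad

Load 1 — uniform load w=19 kN/m over full span:
  θ_1 = -wx(L-x)(L-2x)/(12EI) = -19·4·(12-4)·(12-2·4)/(12·20000) = -19/1875 rad
Load 2 — applied couple M₀=-16 kN·m at a=8 m (b=L-a=4):
  θ_2 = (R_Ax²/2 - M_Ax)/EI  [x≤a] with R_A=-16/9, M_A=-16/3 = ((-16/9)·4²/2 - (-16/3)·4)/20000 = 2/5625 rad
Load 3 — triangular load w₀=20 kN/m (0→w₀ over full span):
  θ_3 = -w₀(2x(L-x)(L-2x)(x+2L)+x²(L-x)²)/(120LEI) = -20·(2·4·(12-4)·(12-2·4)·(4+2·12)+4²·(12-4)²)/(120·12·20000) = -32/5625 rad
Load 4 — point force P=4 kN at a=36/5 m (b=L-a=24/5):
  θ_4 = -Pb²x(2aL-(3a+b)x)/(2L³EI)  [x≤a] = -4·(24/5)²·4·(2·(36/5)·12-(3·(36/5)+(24/5))·4)/(2·12³·20000) = -28/78125 rad
Superposition: θ = Σ θ_i = -3709/234375 rad ≈ -0.015825 rad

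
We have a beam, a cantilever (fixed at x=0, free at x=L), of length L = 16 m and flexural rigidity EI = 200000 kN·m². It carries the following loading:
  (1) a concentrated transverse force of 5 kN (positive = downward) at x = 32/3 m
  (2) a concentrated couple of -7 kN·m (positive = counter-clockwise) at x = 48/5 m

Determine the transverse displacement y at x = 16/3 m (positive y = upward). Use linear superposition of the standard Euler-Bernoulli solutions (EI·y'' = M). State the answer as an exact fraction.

y(16/3) = -926/253125 m

Load 1 — point force P=5 kN at a=32/3 m (b=L-a=16/3):
  y_1 = -Px²(3a-x)/(6EI)  [x≤a] = -5·(16/3)²·(3·(32/3)-(16/3))/(6·200000) = -32/10125 m
Load 2 — applied couple M₀=-7 kN·m at a=48/5 m (b=L-a=32/5):
  y_2 = M₀x²/(2EI)  [x≤a] = (-7)·(16/3)²/(2·200000) = -14/28125 m
Superposition: y = Σ y_i = -926/253125 m ≈ -0.003658 m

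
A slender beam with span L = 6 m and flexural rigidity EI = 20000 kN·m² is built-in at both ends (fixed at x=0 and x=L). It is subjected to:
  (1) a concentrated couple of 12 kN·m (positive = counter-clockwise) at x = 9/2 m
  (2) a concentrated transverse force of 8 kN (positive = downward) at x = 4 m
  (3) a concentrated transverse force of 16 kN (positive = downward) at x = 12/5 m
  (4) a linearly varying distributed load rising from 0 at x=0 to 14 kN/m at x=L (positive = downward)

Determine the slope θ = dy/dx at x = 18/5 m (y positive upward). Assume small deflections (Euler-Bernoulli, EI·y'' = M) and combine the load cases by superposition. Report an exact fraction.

θ(18/5) = 38927/62500000 rad

Load 1 — applied couple M₀=12 kN·m at a=9/2 m (b=L-a=3/2):
  θ_1 = (R_Ax²/2 - M_Ax)/EI  [x≤a] with R_A=9/4, M_A=15/4 = ((9/4)·(18/5)²/2 - (15/4)·(18/5))/20000 = 27/500000 rad
Load 2 — point force P=8 kN at a=4 m (b=L-a=2):
  θ_2 = -Pb²x(2aL-(3a+b)x)/(2L³EI)  [x≤a] = -8·2²·(18/5)·(2·4·6-(3·4+2)·(18/5))/(2·6³·20000) = 1/31250 rad
Load 3 — point force P=16 kN at a=12/5 m (b=L-a=18/5):
  θ_3 = Pa²(L-x)(2bL-(3b+a)(L-x))/(2L³EI)  [x>a] = 16·(12/5)²·(6-(18/5))·(2·(18/5)·6-(3·(18/5)+(12/5))·(6-(18/5)))/(2·6³·20000) = 576/1953125 rad
Load 4 — triangular load w₀=14 kN/m (0→w₀ over full span):
  θ_4 = -w₀(2x(L-x)(L-2x)(x+2L)+x²(L-x)²)/(120LEI) = -14·(2·(18/5)·(6-(18/5))·(6-2·(18/5))·((18/5)+2·6)+(18/5)²·(6-(18/5))²)/(120·6·20000) = 189/781250 rad
Superposition: θ = Σ θ_i = 38927/62500000 rad ≈ 0.000623 rad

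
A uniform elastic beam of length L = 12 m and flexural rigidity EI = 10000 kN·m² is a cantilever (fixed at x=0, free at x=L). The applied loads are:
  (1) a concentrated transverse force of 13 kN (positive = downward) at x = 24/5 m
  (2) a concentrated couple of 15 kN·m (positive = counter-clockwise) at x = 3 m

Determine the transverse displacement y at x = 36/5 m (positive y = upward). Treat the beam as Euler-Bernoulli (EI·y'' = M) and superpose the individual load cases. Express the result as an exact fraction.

Load 1 — point force P=13 kN at a=24/5 m (b=L-a=36/5):
  y_1 = -Pa²(3x-a)/(6EI)  [x>a] = -13·(24/5)²·(3·(36/5)-(24/5))/(6·10000) = -6552/78125 m
Load 2 — applied couple M₀=15 kN·m at a=3 m (b=L-a=9):
  y_2 = M₀a(2x-a)/(2EI)  [x>a] = 15·3·(2·(36/5)-3)/(2·10000) = 513/20000 m
Superposition: y = Σ y_i = -145539/2500000 m ≈ -0.058216 m

y(36/5) = -145539/2500000 m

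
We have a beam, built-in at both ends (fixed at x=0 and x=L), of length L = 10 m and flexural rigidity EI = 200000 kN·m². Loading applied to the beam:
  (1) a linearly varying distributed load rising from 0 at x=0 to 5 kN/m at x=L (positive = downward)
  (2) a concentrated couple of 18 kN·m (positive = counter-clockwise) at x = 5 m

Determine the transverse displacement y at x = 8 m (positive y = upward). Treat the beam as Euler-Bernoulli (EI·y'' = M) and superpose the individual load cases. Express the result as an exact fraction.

Load 1 — triangular load w₀=5 kN/m (0→w₀ over full span):
  y_1 = -w₀x²(L-x)²(x+2L)/(120LEI) = -5·8²·(10-8)²·(8+2·10)/(120·10·200000) = -7/46875 m
Load 2 — applied couple M₀=18 kN·m at a=5 m (b=L-a=5):
  y_2 = (R_Ax³/6 - M_Ax²/2 - M₀(x-a)²/2)/EI  [x>a] with R_A=27/10, M_A=9/2 = ((27/10)·8³/6 - (9/2)·8²/2 - 18·(8-5)²/2)/200000 = 27/1000000 m
Superposition: y = Σ y_i = -367/3000000 m ≈ -0.000122 m

y(8) = -367/3000000 m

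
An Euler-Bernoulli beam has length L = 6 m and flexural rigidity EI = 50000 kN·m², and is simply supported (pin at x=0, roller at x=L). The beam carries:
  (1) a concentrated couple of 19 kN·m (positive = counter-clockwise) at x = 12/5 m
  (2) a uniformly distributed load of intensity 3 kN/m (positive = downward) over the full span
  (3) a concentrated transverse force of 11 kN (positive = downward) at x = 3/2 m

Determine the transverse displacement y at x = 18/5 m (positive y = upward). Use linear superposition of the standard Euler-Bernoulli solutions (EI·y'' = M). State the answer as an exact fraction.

y(18/5) = -312921/250000000 m

Load 1 — applied couple M₀=19 kN·m at a=12/5 m (b=L-a=18/5):
  y_1 = (M₀x³/(6L)-M₀(x-a)²/2+C₁x)/EI  [x>a] with C₁=M₀(3b²-L²)/(6L)=38/25 = (19·(18/5)³/(6·6)-19·((18/5)-(12/5))²/2+(38/25)·(18/5))/50000 = 513/1562500 m
Load 2 — uniform load w=3 kN/m over full span:
  y_2 = -wx(L³-2Lx²+x³)/(24EI) = -3·(18/5)·(6³-2·6·(18/5)²+(18/5)³)/(24·50000) = -7533/7812500 m
Load 3 — point force P=11 kN at a=3/2 m (b=L-a=9/2):
  y_3 = -Pa(L-x)(2Lx-a²-x²)/(6LEI)  [x>a] = -11·(3/2)·(6-(18/5))·(2·6·(18/5)-(3/2)²-(18/5)²)/(6·6·50000) = -30789/50000000 m
Superposition: y = Σ y_i = -312921/250000000 m ≈ -0.001252 m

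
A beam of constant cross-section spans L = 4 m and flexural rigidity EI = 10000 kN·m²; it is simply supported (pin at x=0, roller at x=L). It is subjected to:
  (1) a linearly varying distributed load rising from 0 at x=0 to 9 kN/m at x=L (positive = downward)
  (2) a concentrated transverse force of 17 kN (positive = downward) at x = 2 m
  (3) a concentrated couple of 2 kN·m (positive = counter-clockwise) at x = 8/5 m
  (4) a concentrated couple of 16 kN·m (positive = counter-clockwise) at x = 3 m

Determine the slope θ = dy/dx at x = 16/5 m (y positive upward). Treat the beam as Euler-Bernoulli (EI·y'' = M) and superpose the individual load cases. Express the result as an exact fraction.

θ(16/5) = 20031/6250000 rad

Load 1 — triangular load w₀=9 kN/m (0→w₀ over full span):
  θ_1 = -w₀(7L⁴-30L²x²+15x⁴)/(360LEI) = -9·(7·4⁴-30·4²·(16/5)²+15·(16/5)⁴)/(360·4·10000) = 757/781250 rad
Load 2 — point force P=17 kN at a=2 m (b=L-a=2):
  θ_2 = -Pa(2L²-6Lx+3x²+a²)/(6LEI)  [x>a] = -17·2·(2·4²-6·4·(16/5)+3·(16/5)²+2²)/(6·4·10000) = 357/250000 rad
Load 3 — applied couple M₀=2 kN·m at a=8/5 m (b=L-a=12/5):
  θ_3 = (M₀x²/(2L)-M₀(x-a)+C₁)/EI  [x>a] with C₁=M₀(3b²-L²)/(6L)=8/75 = (2·(16/5)²/(2·4)-2·((16/5)-(8/5))+(8/75))/10000 = -1/18750 rad
Load 4 — applied couple M₀=16 kN·m at a=3 m (b=L-a=1):
  θ_4 = (M₀x²/(2L)-M₀(x-a)+C₁)/EI  [x>a] with C₁=M₀(3b²-L²)/(6L)=-26/3 = (16·(16/5)²/(2·4)-16·((16/5)-3)+(-26/3))/10000 = 323/375000 rad
Superposition: θ = Σ θ_i = 20031/6250000 rad ≈ 0.003205 rad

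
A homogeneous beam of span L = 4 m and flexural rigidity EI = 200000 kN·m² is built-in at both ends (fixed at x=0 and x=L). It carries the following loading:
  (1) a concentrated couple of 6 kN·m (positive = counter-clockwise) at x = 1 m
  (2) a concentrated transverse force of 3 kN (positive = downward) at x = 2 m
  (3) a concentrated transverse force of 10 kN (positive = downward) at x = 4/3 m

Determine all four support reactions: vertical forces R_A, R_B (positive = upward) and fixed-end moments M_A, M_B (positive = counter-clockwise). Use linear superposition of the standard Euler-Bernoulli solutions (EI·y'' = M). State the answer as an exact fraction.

R_A = 4577/432 kN, M_A = 1361/216 kN·m, R_B = 1039/432 kN, M_B = -559/216 kN·m

Load 1 — applied couple M₀=6 kN·m at a=1 m (b=L-a=3):
  R_A = 6M₀ab/L³ = 6·6·1·3/4³ = 27/16 kN
  M_A = M₀b(2a-b)/L² = 6·3·(2·1-3)/4² = -9/8 kN·m
  R_B = -6M₀ab/L³ = -6·6·1·3/4³ = -27/16 kN
  M_B = M₀a(2b-a)/L² = 6·1·(2·3-1)/4² = 15/8 kN·m
Load 2 — point force P=3 kN at a=2 m (b=L-a=2):
  R_A = Pb²(3a+b)/L³ = 3·2²·(3·2+2)/4³ = 3/2 kN
  M_A = Pab²/L² = 3·2·2²/4² = 3/2 kN·m
  R_B = Pa²(a+3b)/L³ = 3·2²·(2+3·2)/4³ = 3/2 kN
  M_B = -Pa²b/L² = -3·2²·2/4² = -3/2 kN·m
Load 3 — point force P=10 kN at a=4/3 m (b=L-a=8/3):
  R_A = Pb²(3a+b)/L³ = 10·(8/3)²·(3·(4/3)+(8/3))/4³ = 200/27 kN
  M_A = Pab²/L² = 10·(4/3)·(8/3)²/4² = 160/27 kN·m
  R_B = Pa²(a+3b)/L³ = 10·(4/3)²·((4/3)+3·(8/3))/4³ = 70/27 kN
  M_B = -Pa²b/L² = -10·(4/3)²·(8/3)/4² = -80/27 kN·m
Superposition: R_A = 4577/432 kN, M_A = 1361/216 kN·m, R_B = 1039/432 kN, M_B = -559/216 kN·m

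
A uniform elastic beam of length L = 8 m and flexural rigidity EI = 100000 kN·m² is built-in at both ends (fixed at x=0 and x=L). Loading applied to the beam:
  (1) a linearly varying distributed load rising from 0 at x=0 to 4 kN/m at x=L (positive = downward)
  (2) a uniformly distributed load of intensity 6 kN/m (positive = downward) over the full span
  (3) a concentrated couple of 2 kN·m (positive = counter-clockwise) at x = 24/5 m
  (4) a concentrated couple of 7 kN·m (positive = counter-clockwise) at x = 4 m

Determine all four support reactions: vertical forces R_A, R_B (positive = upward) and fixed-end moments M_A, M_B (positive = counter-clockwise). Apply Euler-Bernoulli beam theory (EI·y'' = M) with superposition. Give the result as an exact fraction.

R_A = 12189/400 kN, M_A = 12877/300 kN·m, R_B = 13411/400 kN, M_B = -4281/100 kN·m

Load 1 — triangular load w₀=4 kN/m (0→w₀ over full span):
  R_A = 3w₀L/20 = 3·4·8/20 = 24/5 kN
  M_A = w₀L²/30 = 4·8²/30 = 128/15 kN·m
  R_B = 7w₀L/20 = 7·4·8/20 = 56/5 kN
  M_B = -w₀L²/20 = -4·8²/20 = -64/5 kN·m
Load 2 — uniform load w=6 kN/m over full span:
  R_A = wL/2 = 6·8/2 = 24 kN
  M_A = wL²/12 = 6·8²/12 = 32 kN·m
  R_B = wL/2 = 6·8/2 = 24 kN
  M_B = -wL²/12 = -6·8²/12 = -32 kN·m
Load 3 — applied couple M₀=2 kN·m at a=24/5 m (b=L-a=16/5):
  R_A = 6M₀ab/L³ = 6·2·(24/5)·(16/5)/8³ = 9/25 kN
  M_A = M₀b(2a-b)/L² = 2·(16/5)·(2·(24/5)-(16/5))/8² = 16/25 kN·m
  R_B = -6M₀ab/L³ = -6·2·(24/5)·(16/5)/8³ = -9/25 kN
  M_B = M₀a(2b-a)/L² = 2·(24/5)·(2·(16/5)-(24/5))/8² = 6/25 kN·m
Load 4 — applied couple M₀=7 kN·m at a=4 m (b=L-a=4):
  R_A = 6M₀ab/L³ = 6·7·4·4/8³ = 21/16 kN
  M_A = M₀b(2a-b)/L² = 7·4·(2·4-4)/8² = 7/4 kN·m
  R_B = -6M₀ab/L³ = -6·7·4·4/8³ = -21/16 kN
  M_B = M₀a(2b-a)/L² = 7·4·(2·4-4)/8² = 7/4 kN·m
Superposition: R_A = 12189/400 kN, M_A = 12877/300 kN·m, R_B = 13411/400 kN, M_B = -4281/100 kN·m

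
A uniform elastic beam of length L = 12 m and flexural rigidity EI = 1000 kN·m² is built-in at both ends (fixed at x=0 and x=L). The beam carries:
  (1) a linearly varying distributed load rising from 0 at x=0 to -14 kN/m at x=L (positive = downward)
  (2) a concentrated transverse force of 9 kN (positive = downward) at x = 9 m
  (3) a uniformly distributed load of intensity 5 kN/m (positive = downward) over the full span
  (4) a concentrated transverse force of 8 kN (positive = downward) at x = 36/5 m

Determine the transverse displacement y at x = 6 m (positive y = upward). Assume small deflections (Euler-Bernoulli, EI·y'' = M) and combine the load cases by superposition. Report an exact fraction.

Load 1 — triangular load w₀=-14 kN/m (0→w₀ over full span):
  y_1 = -w₀x²(L-x)²(x+2L)/(120LEI) = -(-14)·6²·(12-6)²·(6+2·12)/(120·12·1000) = 189/500 m
Load 2 — point force P=9 kN at a=9 m (b=L-a=3):
  y_2 = -Pb²x²(3aL-(3a+b)x)/(6L³EI)  [x≤a] = -9·3²·6²·(3·9·12-(3·9+3)·6)/(6·12³·1000) = -81/2000 m
Load 3 — uniform load w=5 kN/m over full span:
  y_3 = -wx²(L-x)²/(24EI) = -5·6²·(12-6)²/(24·1000) = -27/100 m
Load 4 — point force P=8 kN at a=36/5 m (b=L-a=24/5):
  y_4 = -Pb²x²(3aL-(3a+b)x)/(6L³EI)  [x≤a] = -8·(24/5)²·6²·(3·(36/5)·12-(3·(36/5)+(24/5))·6)/(6·12³·1000) = -1008/15625 m
Superposition: y = Σ y_i = 747/250000 m ≈ 0.002988 m

y(6) = 747/250000 m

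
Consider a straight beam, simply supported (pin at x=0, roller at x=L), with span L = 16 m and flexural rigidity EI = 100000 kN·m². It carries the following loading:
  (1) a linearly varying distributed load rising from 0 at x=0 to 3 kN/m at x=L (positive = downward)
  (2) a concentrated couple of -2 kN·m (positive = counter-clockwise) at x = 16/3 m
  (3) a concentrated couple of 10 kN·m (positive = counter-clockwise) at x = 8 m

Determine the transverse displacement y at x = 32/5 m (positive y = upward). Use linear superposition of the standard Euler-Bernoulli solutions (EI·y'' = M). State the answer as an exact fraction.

y(32/5) = -1798076/146484375 m

Load 1 — triangular load w₀=3 kN/m (0→w₀ over full span):
  y_1 = -w₀x(7L⁴-10L²x²+3x⁴)/(360LEI) = -3·(32/5)·(7·16⁴-10·16²·(32/5)²+3·(32/5)⁴)/(360·16·100000) = -584192/48828125 m
Load 2 — applied couple M₀=-2 kN·m at a=16/3 m (b=L-a=32/3):
  y_2 = (M₀x³/(6L)-M₀(x-a)²/2+C₁x)/EI  [x>a] with C₁=M₀(3b²-L²)/(6L)=-16/9 = ((-2)·(32/5)³/(6·16)-(-2)·((32/5)-(16/3))²/2+(-16/9)·(32/5))/100000 = -184/1171875 m
Load 3 — applied couple M₀=10 kN·m at a=8 m (b=L-a=8):
  y_3 = (M₀x³/(6L)+C₁x)/EI  [x≤a] with C₁=M₀(3b²-L²)/(6L)=-20/3 = (10·(32/5)³/(6·16)+(-20/3)·(32/5))/100000 = -12/78125 m
Superposition: y = Σ y_i = -1798076/146484375 m ≈ -0.012275 m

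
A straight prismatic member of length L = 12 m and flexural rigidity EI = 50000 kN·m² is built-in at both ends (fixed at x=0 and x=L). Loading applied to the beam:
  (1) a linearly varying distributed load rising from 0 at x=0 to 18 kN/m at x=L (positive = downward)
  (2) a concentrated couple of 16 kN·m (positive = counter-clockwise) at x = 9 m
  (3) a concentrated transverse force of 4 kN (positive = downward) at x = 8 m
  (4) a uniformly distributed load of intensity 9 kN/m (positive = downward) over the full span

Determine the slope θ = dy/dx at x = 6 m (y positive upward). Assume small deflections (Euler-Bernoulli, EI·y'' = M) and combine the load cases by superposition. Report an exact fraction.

Load 1 — triangular load w₀=18 kN/m (0→w₀ over full span):
  θ_1 = -w₀(2x(L-x)(L-2x)(x+2L)+x²(L-x)²)/(120LEI) = -18·(2·6·(12-6)·(12-2·6)·(6+2·12)+6²·(12-6)²)/(120·12·50000) = -81/250000 rad
Load 2 — applied couple M₀=16 kN·m at a=9 m (b=L-a=3):
  θ_2 = (R_Ax²/2 - M_Ax)/EI  [x≤a] with R_A=3/2, M_A=5 = ((3/2)·6²/2 - 5·6)/50000 = -3/50000 rad
Load 3 — point force P=4 kN at a=8 m (b=L-a=4):
  θ_3 = -Pb²x(2aL-(3a+b)x)/(2L³EI)  [x≤a] = -4·4²·6·(2·8·12-(3·8+4)·6)/(2·12³·50000) = -1/18750 rad
Load 4 — uniform load w=9 kN/m over full span:
  θ_4 = -wx(L-x)(L-2x)/(12EI) = -9·6·(12-6)·(12-2·6)/(12·50000) = 0 rad
Superposition: θ = Σ θ_i = -41/93750 rad ≈ -0.000437 rad

θ(6) = -41/93750 rad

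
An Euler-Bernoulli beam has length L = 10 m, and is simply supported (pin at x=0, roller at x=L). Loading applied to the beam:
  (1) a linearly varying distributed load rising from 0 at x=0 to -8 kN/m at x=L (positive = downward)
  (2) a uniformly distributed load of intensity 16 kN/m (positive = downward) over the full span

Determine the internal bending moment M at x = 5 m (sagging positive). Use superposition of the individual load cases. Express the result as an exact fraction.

Load 1 — triangular load w₀=-8 kN/m (0→w₀ over full span):
  M_1 = w₀Lx/6 - w₀x³/(6L) = (-8)·10·5/6 - (-8)·5³/(6·10) = -50 kN·m
Load 2 — uniform load w=16 kN/m over full span:
  M_2 = wx(L-x)/2 = 16·5·(10-5)/2 = 200 kN·m
Superposition: M = Σ M_i = 150 kN·m ≈ 150.000000 kN·m

M(5) = 150 kN·m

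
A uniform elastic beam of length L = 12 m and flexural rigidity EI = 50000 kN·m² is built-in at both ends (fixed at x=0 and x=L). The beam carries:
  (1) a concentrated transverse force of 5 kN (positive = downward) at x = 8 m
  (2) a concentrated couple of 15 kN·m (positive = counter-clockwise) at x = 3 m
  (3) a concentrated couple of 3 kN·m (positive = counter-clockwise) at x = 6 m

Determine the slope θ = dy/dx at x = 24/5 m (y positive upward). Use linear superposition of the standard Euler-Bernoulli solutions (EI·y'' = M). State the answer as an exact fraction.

θ(24/5) = -149/2500000 rad

Load 1 — point force P=5 kN at a=8 m (b=L-a=4):
  θ_1 = -Pb²x(2aL-(3a+b)x)/(2L³EI)  [x≤a] = -5·4²·(24/5)·(2·8·12-(3·8+4)·(24/5))/(2·12³·50000) = -2/15625 rad
Load 2 — applied couple M₀=15 kN·m at a=3 m (b=L-a=9):
  θ_2 = (R_Ax²/2 - M_Ax - M₀(x-a))/EI  [x>a] with R_A=45/32, M_A=-45/16 = ((45/32)·(24/5)²/2 - (-45/16)·(24/5) - 15·((24/5)-3))/50000 = 27/500000 rad
Load 3 — applied couple M₀=3 kN·m at a=6 m (b=L-a=6):
  θ_3 = (R_Ax²/2 - M_Ax)/EI  [x≤a] with R_A=3/8, M_A=3/4 = ((3/8)·(24/5)²/2 - (3/4)·(24/5))/50000 = 9/625000 rad
Superposition: θ = Σ θ_i = -149/2500000 rad ≈ -0.000060 rad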